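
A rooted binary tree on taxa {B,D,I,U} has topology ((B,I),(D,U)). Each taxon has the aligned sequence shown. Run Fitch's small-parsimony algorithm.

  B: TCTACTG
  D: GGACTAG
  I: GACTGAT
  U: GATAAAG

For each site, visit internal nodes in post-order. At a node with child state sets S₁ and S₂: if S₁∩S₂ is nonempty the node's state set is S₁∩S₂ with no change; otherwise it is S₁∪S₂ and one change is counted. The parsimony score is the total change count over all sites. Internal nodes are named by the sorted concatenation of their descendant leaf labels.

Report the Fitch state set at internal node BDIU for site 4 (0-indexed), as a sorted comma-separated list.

A,C,G,T

[col 0] BI: children B:{T}, I:{G} ∪→ {G,T}; cost 1
[col 0] DU: children D:{G}, U:{G} ∩→ {G}; cost 0
[col 0] BDIU: children BI:{G,T}, DU:{G} ∩→ {G}; cost 0
[col 1] BI: children B:{C}, I:{A} ∪→ {A,C}; cost 1
[col 1] DU: children D:{G}, U:{A} ∪→ {A,G}; cost 1
[col 1] BDIU: children BI:{A,C}, DU:{A,G} ∩→ {A}; cost 0
[col 2] BI: children B:{T}, I:{C} ∪→ {C,T}; cost 1
[col 2] DU: children D:{A}, U:{T} ∪→ {A,T}; cost 1
[col 2] BDIU: children BI:{C,T}, DU:{A,T} ∩→ {T}; cost 0
[col 3] BI: children B:{A}, I:{T} ∪→ {A,T}; cost 1
[col 3] DU: children D:{C}, U:{A} ∪→ {A,C}; cost 1
[col 3] BDIU: children BI:{A,T}, DU:{A,C} ∩→ {A}; cost 0
[col 4] BI: children B:{C}, I:{G} ∪→ {C,G}; cost 1
[col 4] DU: children D:{T}, U:{A} ∪→ {A,T}; cost 1
[col 4] BDIU: children BI:{C,G}, DU:{A,T} ∪→ {A,C,G,T}; cost 1
[col 5] BI: children B:{T}, I:{A} ∪→ {A,T}; cost 1
[col 5] DU: children D:{A}, U:{A} ∩→ {A}; cost 0
[col 5] BDIU: children BI:{A,T}, DU:{A} ∩→ {A}; cost 0
[col 6] BI: children B:{G}, I:{T} ∪→ {G,T}; cost 1
[col 6] DU: children D:{G}, U:{G} ∩→ {G}; cost 0
[col 6] BDIU: children BI:{G,T}, DU:{G} ∩→ {G}; cost 0
per-site changes: [1, 2, 2, 2, 3, 1, 1]; total = 12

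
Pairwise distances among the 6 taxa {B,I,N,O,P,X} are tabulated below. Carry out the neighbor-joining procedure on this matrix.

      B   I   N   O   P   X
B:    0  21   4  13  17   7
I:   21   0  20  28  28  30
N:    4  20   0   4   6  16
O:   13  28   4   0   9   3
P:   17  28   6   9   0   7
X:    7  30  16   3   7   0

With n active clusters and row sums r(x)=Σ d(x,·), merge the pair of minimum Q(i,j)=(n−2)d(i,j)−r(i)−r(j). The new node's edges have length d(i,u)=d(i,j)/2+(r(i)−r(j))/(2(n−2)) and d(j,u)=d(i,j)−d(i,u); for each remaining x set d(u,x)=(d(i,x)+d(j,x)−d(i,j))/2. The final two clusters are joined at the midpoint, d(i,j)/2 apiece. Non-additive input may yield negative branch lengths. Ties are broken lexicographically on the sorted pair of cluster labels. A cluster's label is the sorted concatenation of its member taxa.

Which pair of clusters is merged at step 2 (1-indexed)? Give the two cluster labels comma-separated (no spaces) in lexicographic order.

step 1: merge (O,X) at d=3, Q=-108; branch lengths O→3/4, X→9/4; new cluster OX
  updated: d(B,OX)=17/2, d(I,OX)=55/2, d(N,OX)=17/2, d(OX,P)=13/2
step 2: merge (OX,P) at d=13/2, Q=-89; branch lengths OX→13/6, P→13/3; new cluster OPX
  updated: d(B,OPX)=19/2, d(I,OPX)=49/2, d(N,OPX)=4
step 3: merge (B,I) at d=21, Q=-58; branch lengths B→11/4, I→73/4; new cluster BI
  updated: d(BI,N)=3/2, d(BI,OPX)=13/2
step 4: merge (BI,N) at d=3/2, Q=-12; branch lengths BI→2, N→-1/2; new cluster BIN
  updated: d(BIN,OPX)=9/2
step 5: merge (BIN,OPX) at d=9/2; branch lengths BIN→9/4, OPX→9/4; new cluster BINOPX
final tree: (((B:11/4,I:73/4):2,N:-1/2):9/4,((O:3/4,X:9/4):13/6,P:13/3):9/4)
total length: 73/2

OX,P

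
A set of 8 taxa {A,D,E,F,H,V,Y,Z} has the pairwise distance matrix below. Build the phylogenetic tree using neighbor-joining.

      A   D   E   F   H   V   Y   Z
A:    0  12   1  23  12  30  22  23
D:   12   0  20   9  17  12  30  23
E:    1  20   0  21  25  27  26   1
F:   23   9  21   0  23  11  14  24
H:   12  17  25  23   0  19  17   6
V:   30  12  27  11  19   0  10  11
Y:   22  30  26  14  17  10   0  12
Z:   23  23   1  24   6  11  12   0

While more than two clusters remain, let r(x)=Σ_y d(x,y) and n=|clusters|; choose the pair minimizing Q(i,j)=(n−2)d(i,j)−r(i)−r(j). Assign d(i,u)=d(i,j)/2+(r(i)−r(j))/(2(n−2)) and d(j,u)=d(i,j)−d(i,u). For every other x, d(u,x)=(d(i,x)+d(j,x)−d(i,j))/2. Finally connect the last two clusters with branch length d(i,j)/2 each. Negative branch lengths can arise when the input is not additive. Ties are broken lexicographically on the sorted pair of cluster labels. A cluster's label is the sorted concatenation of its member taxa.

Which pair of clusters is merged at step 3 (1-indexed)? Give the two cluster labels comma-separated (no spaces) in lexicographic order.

DF,V

1. join A+E (d=1, Q=-238) ⇒ AE; edges |A|=2/3, |E|=1/3
  updated: d(AE,D)=31/2, d(AE,F)=43/2, d(AE,H)=18, d(AE,V)=28, d(AE,Y)=47/2, d(AE,Z)=23/2
2. join D+F (d=9, Q=-164) ⇒ DF; edges |D|=49/10, |F|=41/10
  updated: d(AE,DF)=14, d(DF,H)=31/2, d(DF,V)=7, d(DF,Y)=35/2, d(DF,Z)=19
3. join DF+V (d=7, Q=-120) ⇒ DFV; edges |DF|=13/4, |V|=15/4
  updated: d(AE,DFV)=35/2, d(DFV,H)=55/4, d(DFV,Y)=41/4, d(DFV,Z)=23/2
4. join DFV+Y (d=41/4, Q=-85) ⇒ DFVY; edges |DFV|=7/2, |Y|=27/4
  updated: d(AE,DFVY)=123/8, d(DFVY,H)=41/4, d(DFVY,Z)=53/8
5. join AE+DFVY (d=123/8, Q=-371/8) ⇒ ADEFVY; edges |AE|=347/32, |DFVY|=145/32
  updated: d(ADEFVY,H)=103/16, d(ADEFVY,Z)=11/8
6. join ADEFVY+H (d=103/16, Q=-221/16) ⇒ ADEFHVY; edges |ADEFVY|=29/32, |H|=177/32
  updated: d(ADEFHVY,Z)=15/32
7. join ADEFHVY+Z (d=15/32) ⇒ ADEFHVYZ; edges |ADEFHVY|=15/64, |Z|=15/64
final tree: ((((A:2/3,E:1/3):347/32,(((D:49/10,F:41/10):13/4,V:15/4):7/2,Y:27/4):145/32):29/32,H:177/32):15/64,Z:15/64)
total length: 1585/32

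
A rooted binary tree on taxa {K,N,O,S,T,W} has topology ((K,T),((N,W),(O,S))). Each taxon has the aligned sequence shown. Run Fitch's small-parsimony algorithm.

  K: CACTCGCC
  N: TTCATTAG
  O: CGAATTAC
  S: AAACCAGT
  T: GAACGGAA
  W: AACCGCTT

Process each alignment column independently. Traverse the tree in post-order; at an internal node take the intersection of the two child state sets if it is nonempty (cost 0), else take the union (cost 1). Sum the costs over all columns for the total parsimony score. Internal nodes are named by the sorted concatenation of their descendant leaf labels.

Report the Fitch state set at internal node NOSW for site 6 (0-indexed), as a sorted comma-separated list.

[col 0] KT: children K:{C}, T:{G} ∪→ {C,G}; cost 1
[col 0] NW: children N:{T}, W:{A} ∪→ {A,T}; cost 1
[col 0] OS: children O:{C}, S:{A} ∪→ {A,C}; cost 1
[col 0] NOSW: children NW:{A,T}, OS:{A,C} ∩→ {A}; cost 0
[col 0] KNOSTW: children KT:{C,G}, NOSW:{A} ∪→ {A,C,G}; cost 1
[col 1] KT: children K:{A}, T:{A} ∩→ {A}; cost 0
[col 1] NW: children N:{T}, W:{A} ∪→ {A,T}; cost 1
[col 1] OS: children O:{G}, S:{A} ∪→ {A,G}; cost 1
[col 1] NOSW: children NW:{A,T}, OS:{A,G} ∩→ {A}; cost 0
[col 1] KNOSTW: children KT:{A}, NOSW:{A} ∩→ {A}; cost 0
[col 2] KT: children K:{C}, T:{A} ∪→ {A,C}; cost 1
[col 2] NW: children N:{C}, W:{C} ∩→ {C}; cost 0
[col 2] OS: children O:{A}, S:{A} ∩→ {A}; cost 0
[col 2] NOSW: children NW:{C}, OS:{A} ∪→ {A,C}; cost 1
[col 2] KNOSTW: children KT:{A,C}, NOSW:{A,C} ∩→ {A,C}; cost 0
[col 3] KT: children K:{T}, T:{C} ∪→ {C,T}; cost 1
[col 3] NW: children N:{A}, W:{C} ∪→ {A,C}; cost 1
[col 3] OS: children O:{A}, S:{C} ∪→ {A,C}; cost 1
[col 3] NOSW: children NW:{A,C}, OS:{A,C} ∩→ {A,C}; cost 0
[col 3] KNOSTW: children KT:{C,T}, NOSW:{A,C} ∩→ {C}; cost 0
[col 4] KT: children K:{C}, T:{G} ∪→ {C,G}; cost 1
[col 4] NW: children N:{T}, W:{G} ∪→ {G,T}; cost 1
[col 4] OS: children O:{T}, S:{C} ∪→ {C,T}; cost 1
[col 4] NOSW: children NW:{G,T}, OS:{C,T} ∩→ {T}; cost 0
[col 4] KNOSTW: children KT:{C,G}, NOSW:{T} ∪→ {C,G,T}; cost 1
[col 5] KT: children K:{G}, T:{G} ∩→ {G}; cost 0
[col 5] NW: children N:{T}, W:{C} ∪→ {C,T}; cost 1
[col 5] OS: children O:{T}, S:{A} ∪→ {A,T}; cost 1
[col 5] NOSW: children NW:{C,T}, OS:{A,T} ∩→ {T}; cost 0
[col 5] KNOSTW: children KT:{G}, NOSW:{T} ∪→ {G,T}; cost 1
[col 6] KT: children K:{C}, T:{A} ∪→ {A,C}; cost 1
[col 6] NW: children N:{A}, W:{T} ∪→ {A,T}; cost 1
[col 6] OS: children O:{A}, S:{G} ∪→ {A,G}; cost 1
[col 6] NOSW: children NW:{A,T}, OS:{A,G} ∩→ {A}; cost 0
[col 6] KNOSTW: children KT:{A,C}, NOSW:{A} ∩→ {A}; cost 0
[col 7] KT: children K:{C}, T:{A} ∪→ {A,C}; cost 1
[col 7] NW: children N:{G}, W:{T} ∪→ {G,T}; cost 1
[col 7] OS: children O:{C}, S:{T} ∪→ {C,T}; cost 1
[col 7] NOSW: children NW:{G,T}, OS:{C,T} ∩→ {T}; cost 0
[col 7] KNOSTW: children KT:{A,C}, NOSW:{T} ∪→ {A,C,T}; cost 1
per-site changes: [4, 2, 2, 3, 4, 3, 3, 4]; total = 25

A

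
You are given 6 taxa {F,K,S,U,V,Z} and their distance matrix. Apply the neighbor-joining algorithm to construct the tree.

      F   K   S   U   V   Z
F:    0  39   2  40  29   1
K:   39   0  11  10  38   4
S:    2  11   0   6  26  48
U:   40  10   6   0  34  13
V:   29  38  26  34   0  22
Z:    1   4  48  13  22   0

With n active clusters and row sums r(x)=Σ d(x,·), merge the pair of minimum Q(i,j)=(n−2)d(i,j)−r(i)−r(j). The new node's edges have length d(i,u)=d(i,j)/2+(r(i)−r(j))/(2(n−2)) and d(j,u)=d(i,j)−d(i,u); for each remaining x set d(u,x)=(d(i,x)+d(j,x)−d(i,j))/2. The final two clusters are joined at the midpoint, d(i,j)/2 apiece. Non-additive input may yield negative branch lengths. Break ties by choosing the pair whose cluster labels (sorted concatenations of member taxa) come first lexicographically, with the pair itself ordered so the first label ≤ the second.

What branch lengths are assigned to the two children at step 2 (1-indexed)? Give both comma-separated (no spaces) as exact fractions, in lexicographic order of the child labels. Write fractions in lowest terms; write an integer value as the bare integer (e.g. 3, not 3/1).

1. join F+S (d=2, Q=-196) ⇒ FS; edges |F|=13/4, |S|=-5/4
  updated: d(FS,K)=24, d(FS,U)=22, d(FS,V)=53/2, d(FS,Z)=47/2
2. join FS+V (d=53/2, Q=-137) ⇒ FSV; edges |FS|=55/6, |V|=52/3
  updated: d(FSV,K)=71/4, d(FSV,U)=59/4, d(FSV,Z)=19/2
3. join FSV+U (d=59/4, Q=-201/4) ⇒ FSUV; edges |FSV|=135/16, |U|=101/16
  updated: d(FSUV,K)=13/2, d(FSUV,Z)=31/8
4. join FSUV+K (d=13/2, Q=-115/8) ⇒ FKSUV; edges |FSUV|=51/16, |K|=53/16
  updated: d(FKSUV,Z)=11/16
5. join FKSUV+Z (d=11/16) ⇒ FKSUVZ; edges |FKSUV|=11/32, |Z|=11/32
final tree: (((((F:13/4,S:-5/4):55/6,V:52/3):135/16,U:101/16):51/16,K:53/16):11/32,Z:11/32)
total length: 807/16

55/6,52/3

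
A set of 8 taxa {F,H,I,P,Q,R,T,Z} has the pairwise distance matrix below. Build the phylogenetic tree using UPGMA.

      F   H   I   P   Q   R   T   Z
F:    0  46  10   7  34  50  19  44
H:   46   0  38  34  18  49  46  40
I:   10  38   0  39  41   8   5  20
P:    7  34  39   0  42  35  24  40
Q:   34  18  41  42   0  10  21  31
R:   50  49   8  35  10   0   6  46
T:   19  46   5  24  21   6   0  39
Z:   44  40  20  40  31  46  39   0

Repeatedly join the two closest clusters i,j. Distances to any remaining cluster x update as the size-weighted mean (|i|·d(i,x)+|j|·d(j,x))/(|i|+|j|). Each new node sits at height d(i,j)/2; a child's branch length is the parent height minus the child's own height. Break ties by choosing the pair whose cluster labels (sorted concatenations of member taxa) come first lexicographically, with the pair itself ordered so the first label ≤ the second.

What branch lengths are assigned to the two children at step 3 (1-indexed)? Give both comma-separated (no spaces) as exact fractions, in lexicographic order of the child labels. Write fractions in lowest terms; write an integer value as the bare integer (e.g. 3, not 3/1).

1. join I+T (d=5) ⇒ IT; edges |I|=5/2, |T|=5/2
  updated: d(F,IT)=29/2, d(H,IT)=42, d(IT,P)=63/2, d(IT,Q)=31, d(IT,R)=7, d(IT,Z)=59/2
2. join F+P (d=7) ⇒ FP; edges |F|=7/2, |P|=7/2
  updated: d(FP,H)=40, d(FP,IT)=23, d(FP,Q)=38, d(FP,R)=85/2, d(FP,Z)=42
3. join IT+R (d=7) ⇒ IRT; edges |IT|=1, |R|=7/2
  updated: d(FP,IRT)=59/2, d(H,IRT)=133/3, d(IRT,Q)=24, d(IRT,Z)=35
4. join H+Q (d=18) ⇒ HQ; edges |H|=9, |Q|=9
  updated: d(FP,HQ)=39, d(HQ,IRT)=205/6, d(HQ,Z)=71/2
5. join FP+IRT (d=59/2) ⇒ FIPRT; edges |FP|=45/4, |IRT|=45/4
  updated: d(FIPRT,HQ)=361/10, d(FIPRT,Z)=189/5
6. join HQ+Z (d=71/2) ⇒ HQZ; edges |HQ|=35/4, |Z|=71/4
  updated: d(FIPRT,HQZ)=110/3
7. join FIPRT+HQZ (d=110/3) ⇒ FHIPQRTZ; edges |FIPRT|=43/12, |HQZ|=7/12
final tree: (((F:7/2,P:7/2):45/4,((I:5/2,T:5/2):1,R:7/2):45/4):43/12,((H:9,Q:9):35/4,Z:71/4):7/12)
total length: 263/3

1,7/2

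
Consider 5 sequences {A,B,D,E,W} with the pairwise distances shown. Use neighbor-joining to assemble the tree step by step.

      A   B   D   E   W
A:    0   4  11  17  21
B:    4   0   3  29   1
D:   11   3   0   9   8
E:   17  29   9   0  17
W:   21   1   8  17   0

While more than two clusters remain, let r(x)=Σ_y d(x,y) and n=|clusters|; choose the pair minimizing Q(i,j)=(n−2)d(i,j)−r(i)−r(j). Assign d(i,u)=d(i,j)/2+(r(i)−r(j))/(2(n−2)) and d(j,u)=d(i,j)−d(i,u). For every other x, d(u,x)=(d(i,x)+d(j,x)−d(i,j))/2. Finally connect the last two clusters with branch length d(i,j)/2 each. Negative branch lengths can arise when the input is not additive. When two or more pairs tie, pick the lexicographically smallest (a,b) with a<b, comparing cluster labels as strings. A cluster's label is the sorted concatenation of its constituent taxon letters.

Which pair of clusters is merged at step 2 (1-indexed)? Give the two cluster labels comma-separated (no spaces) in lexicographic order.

iteration 1: select B,W (d=1, Q=-81); attach at lengths (-7/6, 13/6); label the merged cluster BW
  updated: d(A,BW)=12, d(BW,D)=5, d(BW,E)=45/2
iteration 2: select A,BW (d=12, Q=-111/2); attach at lengths (49/8, 47/8); label the merged cluster ABW
  updated: d(ABW,D)=2, d(ABW,E)=55/4
iteration 3: select ABW,D (d=2, Q=-99/4); attach at lengths (27/8, -11/8); label the merged cluster ABDW
  updated: d(ABDW,E)=83/8
iteration 4: select ABDW,E (d=83/8); attach at lengths (83/16, 83/16); label the merged cluster ABDEW
final tree: (((A:49/8,(B:-7/6,W:13/6):47/8):27/8,D:-11/8):83/16,E:83/16)
total length: 203/8

A,BW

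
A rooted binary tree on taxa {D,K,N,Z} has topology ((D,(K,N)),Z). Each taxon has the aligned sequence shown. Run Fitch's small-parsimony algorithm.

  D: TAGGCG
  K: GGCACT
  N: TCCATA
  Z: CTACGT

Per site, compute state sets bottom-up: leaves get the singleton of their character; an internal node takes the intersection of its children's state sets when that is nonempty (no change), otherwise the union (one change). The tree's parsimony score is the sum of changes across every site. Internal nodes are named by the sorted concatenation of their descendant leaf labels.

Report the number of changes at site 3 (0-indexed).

site 0, node KN: K={G} ∪ N={T} → {G,T} (+1)
site 0, node DKN: D={T} ∩ KN={G,T} → {T} (+0)
site 0, node DKNZ: DKN={T} ∪ Z={C} → {C,T} (+1)
site 1, node KN: K={G} ∪ N={C} → {C,G} (+1)
site 1, node DKN: D={A} ∪ KN={C,G} → {A,C,G} (+1)
site 1, node DKNZ: DKN={A,C,G} ∪ Z={T} → {A,C,G,T} (+1)
site 2, node KN: K={C} ∩ N={C} → {C} (+0)
site 2, node DKN: D={G} ∪ KN={C} → {C,G} (+1)
site 2, node DKNZ: DKN={C,G} ∪ Z={A} → {A,C,G} (+1)
site 3, node KN: K={A} ∩ N={A} → {A} (+0)
site 3, node DKN: D={G} ∪ KN={A} → {A,G} (+1)
site 3, node DKNZ: DKN={A,G} ∪ Z={C} → {A,C,G} (+1)
site 4, node KN: K={C} ∪ N={T} → {C,T} (+1)
site 4, node DKN: D={C} ∩ KN={C,T} → {C} (+0)
site 4, node DKNZ: DKN={C} ∪ Z={G} → {C,G} (+1)
site 5, node KN: K={T} ∪ N={A} → {A,T} (+1)
site 5, node DKN: D={G} ∪ KN={A,T} → {A,G,T} (+1)
site 5, node DKNZ: DKN={A,G,T} ∩ Z={T} → {T} (+0)
per-site changes: [2, 3, 2, 2, 2, 2]; total = 13

2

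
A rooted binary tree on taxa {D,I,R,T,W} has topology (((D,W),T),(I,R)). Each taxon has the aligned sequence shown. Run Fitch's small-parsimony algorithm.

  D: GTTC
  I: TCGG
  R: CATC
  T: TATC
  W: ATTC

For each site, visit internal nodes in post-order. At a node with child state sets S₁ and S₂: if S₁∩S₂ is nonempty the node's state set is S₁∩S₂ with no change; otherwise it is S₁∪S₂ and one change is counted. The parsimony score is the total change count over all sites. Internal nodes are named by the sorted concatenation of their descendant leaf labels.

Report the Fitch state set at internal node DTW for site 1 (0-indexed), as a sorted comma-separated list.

[col 0] DW: children D:{G}, W:{A} ∪→ {A,G}; cost 1
[col 0] DTW: children DW:{A,G}, T:{T} ∪→ {A,G,T}; cost 1
[col 0] IR: children I:{T}, R:{C} ∪→ {C,T}; cost 1
[col 0] DIRTW: children DTW:{A,G,T}, IR:{C,T} ∩→ {T}; cost 0
[col 1] DW: children D:{T}, W:{T} ∩→ {T}; cost 0
[col 1] DTW: children DW:{T}, T:{A} ∪→ {A,T}; cost 1
[col 1] IR: children I:{C}, R:{A} ∪→ {A,C}; cost 1
[col 1] DIRTW: children DTW:{A,T}, IR:{A,C} ∩→ {A}; cost 0
[col 2] DW: children D:{T}, W:{T} ∩→ {T}; cost 0
[col 2] DTW: children DW:{T}, T:{T} ∩→ {T}; cost 0
[col 2] IR: children I:{G}, R:{T} ∪→ {G,T}; cost 1
[col 2] DIRTW: children DTW:{T}, IR:{G,T} ∩→ {T}; cost 0
[col 3] DW: children D:{C}, W:{C} ∩→ {C}; cost 0
[col 3] DTW: children DW:{C}, T:{C} ∩→ {C}; cost 0
[col 3] IR: children I:{G}, R:{C} ∪→ {C,G}; cost 1
[col 3] DIRTW: children DTW:{C}, IR:{C,G} ∩→ {C}; cost 0
per-site changes: [3, 2, 1, 1]; total = 7

A,T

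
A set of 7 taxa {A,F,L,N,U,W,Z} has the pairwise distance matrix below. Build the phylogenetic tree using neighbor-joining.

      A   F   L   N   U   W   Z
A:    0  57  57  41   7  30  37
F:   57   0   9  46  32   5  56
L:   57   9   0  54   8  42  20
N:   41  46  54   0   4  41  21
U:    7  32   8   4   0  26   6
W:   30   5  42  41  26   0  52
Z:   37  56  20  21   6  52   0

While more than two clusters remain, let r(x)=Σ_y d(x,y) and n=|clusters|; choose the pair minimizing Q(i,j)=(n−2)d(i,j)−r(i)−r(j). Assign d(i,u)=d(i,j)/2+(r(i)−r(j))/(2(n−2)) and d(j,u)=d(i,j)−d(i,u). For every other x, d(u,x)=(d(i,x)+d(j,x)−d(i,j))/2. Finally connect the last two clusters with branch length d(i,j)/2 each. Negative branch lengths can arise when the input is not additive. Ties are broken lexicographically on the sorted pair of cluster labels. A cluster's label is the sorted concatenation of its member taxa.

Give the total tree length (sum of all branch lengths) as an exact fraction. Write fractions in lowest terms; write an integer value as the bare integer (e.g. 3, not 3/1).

631/8

iteration 1: select F,W (d=5, Q=-376); attach at lengths (17/5, 8/5); label the merged cluster FW
  updated: d(A,FW)=41, d(FW,L)=23, d(FW,N)=41, d(FW,U)=53/2, d(FW,Z)=103/2
iteration 2: select FW,L (d=23, Q=-253); attach at lengths (113/8, 71/8); label the merged cluster FLW
  updated: d(A,FLW)=75/2, d(FLW,N)=36, d(FLW,U)=23/4, d(FLW,Z)=97/4
iteration 3: select N,Z (d=21, Q=-509/4); attach at lengths (307/24, 197/24); label the merged cluster NZ
  updated: d(A,NZ)=57/2, d(FLW,NZ)=157/8, d(NZ,U)=-11/2
iteration 4: select A,U (d=7, Q=-265/4); attach at lengths (319/16, -207/16); label the merged cluster AU
  updated: d(AU,FLW)=145/8, d(AU,NZ)=8
iteration 5: select AU,FLW (d=145/8, Q=-183/4); attach at lengths (13/4, 119/8); label the merged cluster AFLUW
  updated: d(AFLUW,NZ)=19/4
iteration 6: select AFLUW,NZ (d=19/4); attach at lengths (19/8, 19/8); label the merged cluster AFLNUWZ
final tree: (((A:319/16,U:-207/16):13/4,((F:17/5,W:8/5):113/8,L:71/8):119/8):19/8,(N:307/24,Z:197/24):19/8)
total length: 631/8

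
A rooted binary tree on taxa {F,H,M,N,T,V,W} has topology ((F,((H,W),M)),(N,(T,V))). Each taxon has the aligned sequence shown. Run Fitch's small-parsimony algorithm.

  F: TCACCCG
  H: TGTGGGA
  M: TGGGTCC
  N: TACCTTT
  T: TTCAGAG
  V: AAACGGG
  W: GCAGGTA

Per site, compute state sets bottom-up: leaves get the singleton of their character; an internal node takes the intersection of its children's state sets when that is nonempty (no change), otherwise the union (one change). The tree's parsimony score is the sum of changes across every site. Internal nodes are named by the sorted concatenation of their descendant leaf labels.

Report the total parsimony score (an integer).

23

HW@0: {T} ∪ {G} = {G,T} (union, +1)
HMW@0: {G,T} ∩ {T} = {T} (intersection, +0)
FHMW@0: {T} ∩ {T} = {T} (intersection, +0)
TV@0: {T} ∪ {A} = {A,T} (union, +1)
NTV@0: {T} ∩ {A,T} = {T} (intersection, +0)
FHMNTVW@0: {T} ∩ {T} = {T} (intersection, +0)
HW@1: {G} ∪ {C} = {C,G} (union, +1)
HMW@1: {C,G} ∩ {G} = {G} (intersection, +0)
FHMW@1: {C} ∪ {G} = {C,G} (union, +1)
TV@1: {T} ∪ {A} = {A,T} (union, +1)
NTV@1: {A} ∩ {A,T} = {A} (intersection, +0)
FHMNTVW@1: {C,G} ∪ {A} = {A,C,G} (union, +1)
HW@2: {T} ∪ {A} = {A,T} (union, +1)
HMW@2: {A,T} ∪ {G} = {A,G,T} (union, +1)
FHMW@2: {A} ∩ {A,G,T} = {A} (intersection, +0)
TV@2: {C} ∪ {A} = {A,C} (union, +1)
NTV@2: {C} ∩ {A,C} = {C} (intersection, +0)
FHMNTVW@2: {A} ∪ {C} = {A,C} (union, +1)
HW@3: {G} ∩ {G} = {G} (intersection, +0)
HMW@3: {G} ∩ {G} = {G} (intersection, +0)
FHMW@3: {C} ∪ {G} = {C,G} (union, +1)
TV@3: {A} ∪ {C} = {A,C} (union, +1)
NTV@3: {C} ∩ {A,C} = {C} (intersection, +0)
FHMNTVW@3: {C,G} ∩ {C} = {C} (intersection, +0)
HW@4: {G} ∩ {G} = {G} (intersection, +0)
HMW@4: {G} ∪ {T} = {G,T} (union, +1)
FHMW@4: {C} ∪ {G,T} = {C,G,T} (union, +1)
TV@4: {G} ∩ {G} = {G} (intersection, +0)
NTV@4: {T} ∪ {G} = {G,T} (union, +1)
FHMNTVW@4: {C,G,T} ∩ {G,T} = {G,T} (intersection, +0)
HW@5: {G} ∪ {T} = {G,T} (union, +1)
HMW@5: {G,T} ∪ {C} = {C,G,T} (union, +1)
FHMW@5: {C} ∩ {C,G,T} = {C} (intersection, +0)
TV@5: {A} ∪ {G} = {A,G} (union, +1)
NTV@5: {T} ∪ {A,G} = {A,G,T} (union, +1)
FHMNTVW@5: {C} ∪ {A,G,T} = {A,C,G,T} (union, +1)
HW@6: {A} ∩ {A} = {A} (intersection, +0)
HMW@6: {A} ∪ {C} = {A,C} (union, +1)
FHMW@6: {G} ∪ {A,C} = {A,C,G} (union, +1)
TV@6: {G} ∩ {G} = {G} (intersection, +0)
NTV@6: {T} ∪ {G} = {G,T} (union, +1)
FHMNTVW@6: {A,C,G} ∩ {G,T} = {G} (intersection, +0)
per-site changes: [2, 4, 4, 2, 3, 5, 3]; total = 23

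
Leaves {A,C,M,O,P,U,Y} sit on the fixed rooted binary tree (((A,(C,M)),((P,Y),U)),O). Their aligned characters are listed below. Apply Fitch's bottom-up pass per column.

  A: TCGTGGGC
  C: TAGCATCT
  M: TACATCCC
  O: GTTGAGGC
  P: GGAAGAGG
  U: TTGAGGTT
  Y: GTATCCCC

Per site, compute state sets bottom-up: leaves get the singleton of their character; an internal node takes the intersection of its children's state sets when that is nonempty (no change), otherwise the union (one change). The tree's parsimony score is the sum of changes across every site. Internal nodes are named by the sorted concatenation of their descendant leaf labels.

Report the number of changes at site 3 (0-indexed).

4

CM@0: {T} ∩ {T} = {T} (intersection, +0)
ACM@0: {T} ∩ {T} = {T} (intersection, +0)
PY@0: {G} ∩ {G} = {G} (intersection, +0)
PUY@0: {G} ∪ {T} = {G,T} (union, +1)
ACMPUY@0: {T} ∩ {G,T} = {T} (intersection, +0)
ACMOPUY@0: {T} ∪ {G} = {G,T} (union, +1)
CM@1: {A} ∩ {A} = {A} (intersection, +0)
ACM@1: {C} ∪ {A} = {A,C} (union, +1)
PY@1: {G} ∪ {T} = {G,T} (union, +1)
PUY@1: {G,T} ∩ {T} = {T} (intersection, +0)
ACMPUY@1: {A,C} ∪ {T} = {A,C,T} (union, +1)
ACMOPUY@1: {A,C,T} ∩ {T} = {T} (intersection, +0)
CM@2: {G} ∪ {C} = {C,G} (union, +1)
ACM@2: {G} ∩ {C,G} = {G} (intersection, +0)
PY@2: {A} ∩ {A} = {A} (intersection, +0)
PUY@2: {A} ∪ {G} = {A,G} (union, +1)
ACMPUY@2: {G} ∩ {A,G} = {G} (intersection, +0)
ACMOPUY@2: {G} ∪ {T} = {G,T} (union, +1)
CM@3: {C} ∪ {A} = {A,C} (union, +1)
ACM@3: {T} ∪ {A,C} = {A,C,T} (union, +1)
PY@3: {A} ∪ {T} = {A,T} (union, +1)
PUY@3: {A,T} ∩ {A} = {A} (intersection, +0)
ACMPUY@3: {A,C,T} ∩ {A} = {A} (intersection, +0)
ACMOPUY@3: {A} ∪ {G} = {A,G} (union, +1)
CM@4: {A} ∪ {T} = {A,T} (union, +1)
ACM@4: {G} ∪ {A,T} = {A,G,T} (union, +1)
PY@4: {G} ∪ {C} = {C,G} (union, +1)
PUY@4: {C,G} ∩ {G} = {G} (intersection, +0)
ACMPUY@4: {A,G,T} ∩ {G} = {G} (intersection, +0)
ACMOPUY@4: {G} ∪ {A} = {A,G} (union, +1)
CM@5: {T} ∪ {C} = {C,T} (union, +1)
ACM@5: {G} ∪ {C,T} = {C,G,T} (union, +1)
PY@5: {A} ∪ {C} = {A,C} (union, +1)
PUY@5: {A,C} ∪ {G} = {A,C,G} (union, +1)
ACMPUY@5: {C,G,T} ∩ {A,C,G} = {C,G} (intersection, +0)
ACMOPUY@5: {C,G} ∩ {G} = {G} (intersection, +0)
CM@6: {C} ∩ {C} = {C} (intersection, +0)
ACM@6: {G} ∪ {C} = {C,G} (union, +1)
PY@6: {G} ∪ {C} = {C,G} (union, +1)
PUY@6: {C,G} ∪ {T} = {C,G,T} (union, +1)
ACMPUY@6: {C,G} ∩ {C,G,T} = {C,G} (intersection, +0)
ACMOPUY@6: {C,G} ∩ {G} = {G} (intersection, +0)
CM@7: {T} ∪ {C} = {C,T} (union, +1)
ACM@7: {C} ∩ {C,T} = {C} (intersection, +0)
PY@7: {G} ∪ {C} = {C,G} (union, +1)
PUY@7: {C,G} ∪ {T} = {C,G,T} (union, +1)
ACMPUY@7: {C} ∩ {C,G,T} = {C} (intersection, +0)
ACMOPUY@7: {C} ∩ {C} = {C} (intersection, +0)
per-site changes: [2, 3, 3, 4, 4, 4, 3, 3]; total = 26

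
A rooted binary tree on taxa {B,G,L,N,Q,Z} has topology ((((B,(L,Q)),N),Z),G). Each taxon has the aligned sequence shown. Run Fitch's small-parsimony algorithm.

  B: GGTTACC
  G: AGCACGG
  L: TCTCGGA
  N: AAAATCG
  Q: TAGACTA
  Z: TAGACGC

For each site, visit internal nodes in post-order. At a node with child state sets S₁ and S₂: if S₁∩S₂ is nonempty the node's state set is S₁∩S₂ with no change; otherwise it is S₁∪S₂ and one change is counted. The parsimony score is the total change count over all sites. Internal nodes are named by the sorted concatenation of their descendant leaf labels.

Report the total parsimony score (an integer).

21

LQ@0: {T} ∩ {T} = {T} (intersection, +0)
BLQ@0: {G} ∪ {T} = {G,T} (union, +1)
BLNQ@0: {G,T} ∪ {A} = {A,G,T} (union, +1)
BLNQZ@0: {A,G,T} ∩ {T} = {T} (intersection, +0)
BGLNQZ@0: {T} ∪ {A} = {A,T} (union, +1)
LQ@1: {C} ∪ {A} = {A,C} (union, +1)
BLQ@1: {G} ∪ {A,C} = {A,C,G} (union, +1)
BLNQ@1: {A,C,G} ∩ {A} = {A} (intersection, +0)
BLNQZ@1: {A} ∩ {A} = {A} (intersection, +0)
BGLNQZ@1: {A} ∪ {G} = {A,G} (union, +1)
LQ@2: {T} ∪ {G} = {G,T} (union, +1)
BLQ@2: {T} ∩ {G,T} = {T} (intersection, +0)
BLNQ@2: {T} ∪ {A} = {A,T} (union, +1)
BLNQZ@2: {A,T} ∪ {G} = {A,G,T} (union, +1)
BGLNQZ@2: {A,G,T} ∪ {C} = {A,C,G,T} (union, +1)
LQ@3: {C} ∪ {A} = {A,C} (union, +1)
BLQ@3: {T} ∪ {A,C} = {A,C,T} (union, +1)
BLNQ@3: {A,C,T} ∩ {A} = {A} (intersection, +0)
BLNQZ@3: {A} ∩ {A} = {A} (intersection, +0)
BGLNQZ@3: {A} ∩ {A} = {A} (intersection, +0)
LQ@4: {G} ∪ {C} = {C,G} (union, +1)
BLQ@4: {A} ∪ {C,G} = {A,C,G} (union, +1)
BLNQ@4: {A,C,G} ∪ {T} = {A,C,G,T} (union, +1)
BLNQZ@4: {A,C,G,T} ∩ {C} = {C} (intersection, +0)
BGLNQZ@4: {C} ∩ {C} = {C} (intersection, +0)
LQ@5: {G} ∪ {T} = {G,T} (union, +1)
BLQ@5: {C} ∪ {G,T} = {C,G,T} (union, +1)
BLNQ@5: {C,G,T} ∩ {C} = {C} (intersection, +0)
BLNQZ@5: {C} ∪ {G} = {C,G} (union, +1)
BGLNQZ@5: {C,G} ∩ {G} = {G} (intersection, +0)
LQ@6: {A} ∩ {A} = {A} (intersection, +0)
BLQ@6: {C} ∪ {A} = {A,C} (union, +1)
BLNQ@6: {A,C} ∪ {G} = {A,C,G} (union, +1)
BLNQZ@6: {A,C,G} ∩ {C} = {C} (intersection, +0)
BGLNQZ@6: {C} ∪ {G} = {C,G} (union, +1)
per-site changes: [3, 3, 4, 2, 3, 3, 3]; total = 21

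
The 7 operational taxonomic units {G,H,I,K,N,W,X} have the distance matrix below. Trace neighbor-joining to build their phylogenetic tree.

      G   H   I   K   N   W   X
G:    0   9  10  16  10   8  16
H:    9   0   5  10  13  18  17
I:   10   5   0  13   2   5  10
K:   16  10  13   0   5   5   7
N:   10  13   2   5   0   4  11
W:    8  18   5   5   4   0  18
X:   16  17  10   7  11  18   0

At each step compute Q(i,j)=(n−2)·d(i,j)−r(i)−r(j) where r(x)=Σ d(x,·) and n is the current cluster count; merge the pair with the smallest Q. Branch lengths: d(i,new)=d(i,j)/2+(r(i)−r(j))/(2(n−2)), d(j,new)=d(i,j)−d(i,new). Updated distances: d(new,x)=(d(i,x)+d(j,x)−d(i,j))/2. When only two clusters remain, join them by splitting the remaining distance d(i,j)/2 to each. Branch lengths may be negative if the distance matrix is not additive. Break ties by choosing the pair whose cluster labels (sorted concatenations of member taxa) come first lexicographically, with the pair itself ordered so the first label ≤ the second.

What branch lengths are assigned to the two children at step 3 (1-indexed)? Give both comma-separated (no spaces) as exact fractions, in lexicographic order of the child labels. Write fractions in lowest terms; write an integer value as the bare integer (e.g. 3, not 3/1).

iteration 1: select K,X (d=7, Q=-100); attach at lengths (6/5, 29/5); label the merged cluster KX
  updated: d(G,KX)=25/2, d(H,KX)=10, d(I,KX)=8, d(KX,N)=9/2, d(KX,W)=8
iteration 2: select G,H (d=9, Q=-137/2); attach at lengths (61/16, 83/16); label the merged cluster GH
  updated: d(GH,I)=3, d(GH,KX)=27/4, d(GH,N)=7, d(GH,W)=17/2
iteration 3: select GH,I (d=3, Q=-137/4); attach at lengths (65/24, 7/24); label the merged cluster GHI
  updated: d(GHI,KX)=47/8, d(GHI,N)=3, d(GHI,W)=21/4
iteration 4: select GHI,W (d=21/4, Q=-167/8); attach at lengths (59/32, 109/32); label the merged cluster GHIW
  updated: d(GHIW,KX)=69/16, d(GHIW,N)=7/8
iteration 5: select GHIW,KX (d=69/16, Q=-155/16); attach at lengths (11/32, 127/32); label the merged cluster GHIKWX
  updated: d(GHIKWX,N)=17/32
iteration 6: select GHIKWX,N (d=17/32); attach at lengths (17/64, 17/64); label the merged cluster GHIKNWX
final tree: (((((G:61/16,H:83/16):65/24,I:7/24):59/32,W:109/32):11/32,(K:6/5,X:29/5):127/32):17/64,N:17/64)
total length: 931/32

65/24,7/24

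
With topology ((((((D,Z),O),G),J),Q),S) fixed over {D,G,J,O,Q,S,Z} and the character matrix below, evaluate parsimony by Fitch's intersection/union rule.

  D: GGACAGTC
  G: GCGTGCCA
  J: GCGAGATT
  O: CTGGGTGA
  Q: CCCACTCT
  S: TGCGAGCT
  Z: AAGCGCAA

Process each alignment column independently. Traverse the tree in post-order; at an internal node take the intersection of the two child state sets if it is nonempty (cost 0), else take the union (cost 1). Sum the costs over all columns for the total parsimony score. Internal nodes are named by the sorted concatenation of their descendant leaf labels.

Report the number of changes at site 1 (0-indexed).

4

site 0, node DZ: D={G} ∪ Z={A} → {A,G} (+1)
site 0, node DOZ: DZ={A,G} ∪ O={C} → {A,C,G} (+1)
site 0, node DGOZ: DOZ={A,C,G} ∩ G={G} → {G} (+0)
site 0, node DGJOZ: DGOZ={G} ∩ J={G} → {G} (+0)
site 0, node DGJOQZ: DGJOZ={G} ∪ Q={C} → {C,G} (+1)
site 0, node DGJOQSZ: DGJOQZ={C,G} ∪ S={T} → {C,G,T} (+1)
site 1, node DZ: D={G} ∪ Z={A} → {A,G} (+1)
site 1, node DOZ: DZ={A,G} ∪ O={T} → {A,G,T} (+1)
site 1, node DGOZ: DOZ={A,G,T} ∪ G={C} → {A,C,G,T} (+1)
site 1, node DGJOZ: DGOZ={A,C,G,T} ∩ J={C} → {C} (+0)
site 1, node DGJOQZ: DGJOZ={C} ∩ Q={C} → {C} (+0)
site 1, node DGJOQSZ: DGJOQZ={C} ∪ S={G} → {C,G} (+1)
site 2, node DZ: D={A} ∪ Z={G} → {A,G} (+1)
site 2, node DOZ: DZ={A,G} ∩ O={G} → {G} (+0)
site 2, node DGOZ: DOZ={G} ∩ G={G} → {G} (+0)
site 2, node DGJOZ: DGOZ={G} ∩ J={G} → {G} (+0)
site 2, node DGJOQZ: DGJOZ={G} ∪ Q={C} → {C,G} (+1)
site 2, node DGJOQSZ: DGJOQZ={C,G} ∩ S={C} → {C} (+0)
site 3, node DZ: D={C} ∩ Z={C} → {C} (+0)
site 3, node DOZ: DZ={C} ∪ O={G} → {C,G} (+1)
site 3, node DGOZ: DOZ={C,G} ∪ G={T} → {C,G,T} (+1)
site 3, node DGJOZ: DGOZ={C,G,T} ∪ J={A} → {A,C,G,T} (+1)
site 3, node DGJOQZ: DGJOZ={A,C,G,T} ∩ Q={A} → {A} (+0)
site 3, node DGJOQSZ: DGJOQZ={A} ∪ S={G} → {A,G} (+1)
site 4, node DZ: D={A} ∪ Z={G} → {A,G} (+1)
site 4, node DOZ: DZ={A,G} ∩ O={G} → {G} (+0)
site 4, node DGOZ: DOZ={G} ∩ G={G} → {G} (+0)
site 4, node DGJOZ: DGOZ={G} ∩ J={G} → {G} (+0)
site 4, node DGJOQZ: DGJOZ={G} ∪ Q={C} → {C,G} (+1)
site 4, node DGJOQSZ: DGJOQZ={C,G} ∪ S={A} → {A,C,G} (+1)
site 5, node DZ: D={G} ∪ Z={C} → {C,G} (+1)
site 5, node DOZ: DZ={C,G} ∪ O={T} → {C,G,T} (+1)
site 5, node DGOZ: DOZ={C,G,T} ∩ G={C} → {C} (+0)
site 5, node DGJOZ: DGOZ={C} ∪ J={A} → {A,C} (+1)
site 5, node DGJOQZ: DGJOZ={A,C} ∪ Q={T} → {A,C,T} (+1)
site 5, node DGJOQSZ: DGJOQZ={A,C,T} ∪ S={G} → {A,C,G,T} (+1)
site 6, node DZ: D={T} ∪ Z={A} → {A,T} (+1)
site 6, node DOZ: DZ={A,T} ∪ O={G} → {A,G,T} (+1)
site 6, node DGOZ: DOZ={A,G,T} ∪ G={C} → {A,C,G,T} (+1)
site 6, node DGJOZ: DGOZ={A,C,G,T} ∩ J={T} → {T} (+0)
site 6, node DGJOQZ: DGJOZ={T} ∪ Q={C} → {C,T} (+1)
site 6, node DGJOQSZ: DGJOQZ={C,T} ∩ S={C} → {C} (+0)
site 7, node DZ: D={C} ∪ Z={A} → {A,C} (+1)
site 7, node DOZ: DZ={A,C} ∩ O={A} → {A} (+0)
site 7, node DGOZ: DOZ={A} ∩ G={A} → {A} (+0)
site 7, node DGJOZ: DGOZ={A} ∪ J={T} → {A,T} (+1)
site 7, node DGJOQZ: DGJOZ={A,T} ∩ Q={T} → {T} (+0)
site 7, node DGJOQSZ: DGJOQZ={T} ∩ S={T} → {T} (+0)
per-site changes: [4, 4, 2, 4, 3, 5, 4, 2]; total = 28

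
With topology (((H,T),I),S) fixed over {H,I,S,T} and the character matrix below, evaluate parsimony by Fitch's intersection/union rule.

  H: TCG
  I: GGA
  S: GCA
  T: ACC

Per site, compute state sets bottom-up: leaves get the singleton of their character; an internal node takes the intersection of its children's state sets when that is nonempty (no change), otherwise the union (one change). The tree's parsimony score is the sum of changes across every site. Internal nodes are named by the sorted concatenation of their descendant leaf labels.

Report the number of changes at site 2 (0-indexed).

[col 0] HT: children H:{T}, T:{A} ∪→ {A,T}; cost 1
[col 0] HIT: children HT:{A,T}, I:{G} ∪→ {A,G,T}; cost 1
[col 0] HIST: children HIT:{A,G,T}, S:{G} ∩→ {G}; cost 0
[col 1] HT: children H:{C}, T:{C} ∩→ {C}; cost 0
[col 1] HIT: children HT:{C}, I:{G} ∪→ {C,G}; cost 1
[col 1] HIST: children HIT:{C,G}, S:{C} ∩→ {C}; cost 0
[col 2] HT: children H:{G}, T:{C} ∪→ {C,G}; cost 1
[col 2] HIT: children HT:{C,G}, I:{A} ∪→ {A,C,G}; cost 1
[col 2] HIST: children HIT:{A,C,G}, S:{A} ∩→ {A}; cost 0
per-site changes: [2, 1, 2]; total = 5

2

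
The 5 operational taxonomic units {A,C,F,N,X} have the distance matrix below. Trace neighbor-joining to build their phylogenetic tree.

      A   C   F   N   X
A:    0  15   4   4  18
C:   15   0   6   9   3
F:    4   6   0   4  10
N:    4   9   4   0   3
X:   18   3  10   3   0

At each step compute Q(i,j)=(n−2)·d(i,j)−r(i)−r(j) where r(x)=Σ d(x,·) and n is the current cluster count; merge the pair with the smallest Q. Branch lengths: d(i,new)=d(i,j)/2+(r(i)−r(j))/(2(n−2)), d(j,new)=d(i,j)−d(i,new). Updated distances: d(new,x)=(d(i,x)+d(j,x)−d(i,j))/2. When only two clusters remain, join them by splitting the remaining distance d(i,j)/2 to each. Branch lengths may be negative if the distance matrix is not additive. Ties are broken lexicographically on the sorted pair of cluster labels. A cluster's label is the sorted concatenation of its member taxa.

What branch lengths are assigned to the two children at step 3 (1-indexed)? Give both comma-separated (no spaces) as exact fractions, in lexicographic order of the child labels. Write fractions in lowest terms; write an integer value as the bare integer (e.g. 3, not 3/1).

25/8,45/8

1. join C+X (d=3, Q=-58) ⇒ CX; edges |C|=4/3, |X|=5/3
  updated: d(A,CX)=15, d(CX,F)=13/2, d(CX,N)=9/2
2. join A+F (d=4, Q=-59/2) ⇒ AF; edges |A|=33/8, |F|=-1/8
  updated: d(AF,CX)=35/4, d(AF,N)=2
3. join AF+CX (d=35/4, Q=-61/4) ⇒ ACFX; edges |AF|=25/8, |CX|=45/8
  updated: d(ACFX,N)=-9/8
4. join ACFX+N (d=-9/8) ⇒ ACFNX; edges |ACFX|=-9/16, |N|=-9/16
final tree: (((A:33/8,F:-1/8):25/8,(C:4/3,X:5/3):45/8):-9/16,N:-9/16)
total length: 117/8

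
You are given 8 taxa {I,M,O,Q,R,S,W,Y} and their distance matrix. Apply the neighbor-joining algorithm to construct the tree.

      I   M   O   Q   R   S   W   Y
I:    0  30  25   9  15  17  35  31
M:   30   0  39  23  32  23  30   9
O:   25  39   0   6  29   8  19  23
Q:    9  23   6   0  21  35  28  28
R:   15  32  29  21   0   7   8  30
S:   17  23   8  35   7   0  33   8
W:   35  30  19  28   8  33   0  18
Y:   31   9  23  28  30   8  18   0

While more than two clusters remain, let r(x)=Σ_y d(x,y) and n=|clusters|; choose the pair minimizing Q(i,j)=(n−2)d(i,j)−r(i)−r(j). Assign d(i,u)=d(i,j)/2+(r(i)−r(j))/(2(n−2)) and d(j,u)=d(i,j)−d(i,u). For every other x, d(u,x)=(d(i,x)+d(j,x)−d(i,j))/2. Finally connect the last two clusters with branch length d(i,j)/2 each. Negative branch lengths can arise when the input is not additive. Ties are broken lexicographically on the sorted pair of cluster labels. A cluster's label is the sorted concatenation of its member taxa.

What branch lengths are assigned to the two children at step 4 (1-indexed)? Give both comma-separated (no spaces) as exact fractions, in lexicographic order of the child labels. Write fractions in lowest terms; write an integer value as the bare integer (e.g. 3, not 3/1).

47/8,41/8

1. join M+Y (d=9, Q=-279) ⇒ MY; edges |M|=31/4, |Y|=5/4
  updated: d(I,MY)=26, d(MY,O)=53/2, d(MY,Q)=21, d(MY,R)=53/2, d(MY,S)=11, d(MY,W)=39/2
2. join R+W (d=8, Q=-209) ⇒ RW; edges |R|=2/5, |W|=38/5
  updated: d(I,RW)=21, d(MY,RW)=19, d(O,RW)=20, d(Q,RW)=41/2, d(RW,S)=16
3. join I+Q (d=9, Q=-307/2) ⇒ IQ; edges |I|=85/16, |Q|=59/16
  updated: d(IQ,MY)=19, d(IQ,O)=11, d(IQ,RW)=65/4, d(IQ,S)=43/2
4. join IQ+O (d=11, Q=-401/4) ⇒ IOQ; edges |IQ|=47/8, |O|=41/8
  updated: d(IOQ,MY)=69/4, d(IOQ,RW)=101/8, d(IOQ,S)=37/4
5. join IOQ+RW (d=101/8, Q=-123/2) ⇒ IOQRW; edges |IOQ|=67/16, |RW|=135/16
  updated: d(IOQRW,MY)=189/16, d(IOQRW,S)=101/16
6. join IOQRW+MY (d=189/16, Q=-233/8) ⇒ IMOQRWY; edges |IOQRW|=57/16, |MY|=33/4
  updated: d(IMOQRWY,S)=11/4
7. join IMOQRWY+S (d=11/4) ⇒ IMOQRSWY; edges |IMOQRWY|=11/8, |S|=11/8
final tree: (((((I:85/16,Q:59/16):47/8,O:41/8):67/16,(R:2/5,W:38/5):135/16):57/16,(M:31/4,Y:5/4):33/4):11/8,S:11/8)
total length: 1027/16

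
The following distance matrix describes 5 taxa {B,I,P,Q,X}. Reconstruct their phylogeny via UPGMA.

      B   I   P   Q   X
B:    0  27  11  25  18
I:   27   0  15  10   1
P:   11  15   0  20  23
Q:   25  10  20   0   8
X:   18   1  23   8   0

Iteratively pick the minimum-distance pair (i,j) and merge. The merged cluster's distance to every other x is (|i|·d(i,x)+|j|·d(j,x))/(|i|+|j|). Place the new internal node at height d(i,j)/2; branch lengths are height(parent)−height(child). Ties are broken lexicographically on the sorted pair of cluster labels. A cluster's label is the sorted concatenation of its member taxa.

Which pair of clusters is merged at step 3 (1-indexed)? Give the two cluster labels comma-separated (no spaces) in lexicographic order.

B,P

iteration 1: select I,X (d=1); attach at lengths (1/2, 1/2); label the merged cluster IX
  updated: d(B,IX)=45/2, d(IX,P)=19, d(IX,Q)=9
iteration 2: select IX,Q (d=9); attach at lengths (4, 9/2); label the merged cluster IQX
  updated: d(B,IQX)=70/3, d(IQX,P)=58/3
iteration 3: select B,P (d=11); attach at lengths (11/2, 11/2); label the merged cluster BP
  updated: d(BP,IQX)=64/3
iteration 4: select BP,IQX (d=64/3); attach at lengths (31/6, 37/6); label the merged cluster BIPQX
final tree: ((B:11/2,P:11/2):31/6,((I:1/2,X:1/2):4,Q:9/2):37/6)
total length: 191/6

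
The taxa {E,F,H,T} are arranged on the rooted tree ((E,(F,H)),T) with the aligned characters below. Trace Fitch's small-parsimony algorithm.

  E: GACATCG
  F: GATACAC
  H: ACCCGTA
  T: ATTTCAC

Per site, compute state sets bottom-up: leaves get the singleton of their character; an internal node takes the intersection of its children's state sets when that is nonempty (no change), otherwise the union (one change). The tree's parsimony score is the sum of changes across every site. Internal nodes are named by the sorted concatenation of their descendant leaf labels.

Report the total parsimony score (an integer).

[col 0] FH: children F:{G}, H:{A} ∪→ {A,G}; cost 1
[col 0] EFH: children E:{G}, FH:{A,G} ∩→ {G}; cost 0
[col 0] EFHT: children EFH:{G}, T:{A} ∪→ {A,G}; cost 1
[col 1] FH: children F:{A}, H:{C} ∪→ {A,C}; cost 1
[col 1] EFH: children E:{A}, FH:{A,C} ∩→ {A}; cost 0
[col 1] EFHT: children EFH:{A}, T:{T} ∪→ {A,T}; cost 1
[col 2] FH: children F:{T}, H:{C} ∪→ {C,T}; cost 1
[col 2] EFH: children E:{C}, FH:{C,T} ∩→ {C}; cost 0
[col 2] EFHT: children EFH:{C}, T:{T} ∪→ {C,T}; cost 1
[col 3] FH: children F:{A}, H:{C} ∪→ {A,C}; cost 1
[col 3] EFH: children E:{A}, FH:{A,C} ∩→ {A}; cost 0
[col 3] EFHT: children EFH:{A}, T:{T} ∪→ {A,T}; cost 1
[col 4] FH: children F:{C}, H:{G} ∪→ {C,G}; cost 1
[col 4] EFH: children E:{T}, FH:{C,G} ∪→ {C,G,T}; cost 1
[col 4] EFHT: children EFH:{C,G,T}, T:{C} ∩→ {C}; cost 0
[col 5] FH: children F:{A}, H:{T} ∪→ {A,T}; cost 1
[col 5] EFH: children E:{C}, FH:{A,T} ∪→ {A,C,T}; cost 1
[col 5] EFHT: children EFH:{A,C,T}, T:{A} ∩→ {A}; cost 0
[col 6] FH: children F:{C}, H:{A} ∪→ {A,C}; cost 1
[col 6] EFH: children E:{G}, FH:{A,C} ∪→ {A,C,G}; cost 1
[col 6] EFHT: children EFH:{A,C,G}, T:{C} ∩→ {C}; cost 0
per-site changes: [2, 2, 2, 2, 2, 2, 2]; total = 14

14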